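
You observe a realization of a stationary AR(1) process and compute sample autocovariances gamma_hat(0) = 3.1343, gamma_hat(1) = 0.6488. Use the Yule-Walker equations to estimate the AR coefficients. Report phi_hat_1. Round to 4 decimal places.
\hat\phi_{1} = 0.2070

The Yule-Walker equations for an AR(p) process read, in matrix form,
  Gamma_p phi = r_p,   with   (Gamma_p)_{ij} = gamma(|i - j|),
                       (r_p)_i = gamma(i),   i,j = 1..p.
Substitute the sample gammas (Toeplitz matrix and right-hand side of size 1):
  Gamma_p = [[3.1343]]
  r_p     = [0.6488]
With p = 1 this is the single equation gamma(0) phi_1 = gamma(1):
  phi_hat_1 = gamma(1) / gamma(0) = 0.6488 / 3.1343 = 0.2070.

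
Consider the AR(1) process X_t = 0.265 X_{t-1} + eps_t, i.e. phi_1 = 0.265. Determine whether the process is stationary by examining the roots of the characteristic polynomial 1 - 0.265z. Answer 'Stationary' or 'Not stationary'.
\text{Stationary}

The AR(p) characteristic polynomial is P(z) = 1 - 0.265z.
Stationarity requires all roots to lie outside the unit circle, i.e. |z| > 1 for every root.
This is linear in z: 1 + (-0.265) z = 0  =>  z = -1/(-0.265) = 3.773585,  |z| = 3.773585.
Moduli of all roots: 3.7736.
All moduli strictly greater than 1? Yes.
Verdict: Stationary.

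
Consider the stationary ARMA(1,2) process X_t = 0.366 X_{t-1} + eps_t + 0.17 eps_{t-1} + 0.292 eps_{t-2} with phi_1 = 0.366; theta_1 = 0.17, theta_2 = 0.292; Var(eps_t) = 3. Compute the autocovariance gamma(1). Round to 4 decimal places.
\gamma(1) = 2.6951

Multiply the model equation by X_{t-k} and take expectations. With theta_0 = psi_0 = 1 and psi_j the MA(infinity) weights, this gives
  gamma(k) - sum_i phi_i gamma(k-i) = c_k,
  c_k = sigma^2 * sum_{j=k..q} theta_j psi_{j-k}   (c_k = 0 for k > q),
using gamma(-m) = gamma(m).
psi-weights needed (psi_j = theta_j + sum_i phi_i psi_{j-i}):
  psi_1 = theta_1 + phi_1 = 0.17 + (0.366) = 0.536
  psi_2 = theta_2 + phi_1 psi_1 = 0.292 + (0.366)(0.536) = 0.488176
Right-hand sides:
  c_0 = sigma^2 (1 + theta_1 psi_1 + theta_2 psi_2) = 3 * (1 + (0.17)(0.536) + (0.292)(0.488176)) = 3 * 1.233667 = 3.701002
  c_1 = sigma^2 (theta_1 + theta_2 psi_1) = 3 * (0.17 + (0.292)(0.536)) = 0.979536
  c_2 = sigma^2 theta_2 = 3 * (0.292) = 0.876
Equations for k = 0 and k = 1 (AR order 1):
  gamma(0) = phi_1 gamma(1) + c_0
  gamma(1) = phi_1 gamma(0) + c_1
Substituting the second into the first: gamma(0) (1 - phi_1^2) = c_0 + phi_1 c_1, so
  gamma(0) = (c_0 + phi_1 c_1) / (1 - phi_1^2) = (3.701002 + (0.366)(0.979536)) / (1 - (0.366)^2) = 4.059512 / 0.866044 = 4.68742.
  gamma(1) = phi_1 gamma(0) + c_1 = (0.366)(4.68742) + (0.979536) = 2.695132.
Therefore gamma(1) = 2.6951 (to 4 decimal places).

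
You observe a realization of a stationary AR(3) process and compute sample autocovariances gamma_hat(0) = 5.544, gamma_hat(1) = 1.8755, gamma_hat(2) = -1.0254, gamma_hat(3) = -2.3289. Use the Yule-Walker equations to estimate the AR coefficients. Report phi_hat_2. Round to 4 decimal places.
\hat\phi_{2} = -0.2100

The Yule-Walker equations for an AR(p) process read, in matrix form,
  Gamma_p phi = r_p,   with   (Gamma_p)_{ij} = gamma(|i - j|),
                       (r_p)_i = gamma(i),   i,j = 1..p.
Substitute the sample gammas (Toeplitz matrix and right-hand side of size 3):
  Gamma_p = [[5.544, 1.8755, -1.0254], [1.8755, 5.544, 1.8755], [-1.0254, 1.8755, 5.544]]
  r_p     = [1.8755, -1.0254, -2.3289]
Written out (R1..R3):
  (R1) 5.544 phi_1 + 1.8755 phi_2 - 1.0254 phi_3 = 1.8755
  (R2) 1.8755 phi_1 + 5.544 phi_2 + 1.8755 phi_3 = -1.0254
  (R3) -1.0254 phi_1 + 1.8755 phi_2 + 5.544 phi_3 = -2.3289
Gaussian elimination:
  R2 <- R2 - (1.8755/5.544) R1 = R2 - (0.338294) R1:  4.90953 phi_2 + 2.222386 phi_3 = -1.65987
  R3 <- R3 - (-1.0254/5.544) R1 = R3 - (-0.184957) R1:  2.222386 phi_2 + 5.354345 phi_3 = -1.982014
  R3 <- R3 - (2.222386/4.90953) R2 = R3 - (0.452668) R2:  4.348343 phi_3 = -1.230644
Back-substitution:
  phi_hat_3 = -1.230644 / 4.348343 = -0.283015
  phi_hat_2 = (-1.65987 - (2.222386)(-0.283015)) / 4.90953 = -0.20998
  phi_hat_1 = (1.8755 - (1.8755)(-0.20998) - (-1.0254)(-0.283015)) / 5.544 = 0.356983
So phi_hat = [0.3570, -0.2100, -0.2830].
Therefore phi_hat_2 = -0.2100.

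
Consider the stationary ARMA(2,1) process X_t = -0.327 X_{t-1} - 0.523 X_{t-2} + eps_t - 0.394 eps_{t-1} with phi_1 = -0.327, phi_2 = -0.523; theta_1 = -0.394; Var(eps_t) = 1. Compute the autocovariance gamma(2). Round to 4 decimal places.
\gamma(2) = -0.7808

Multiply the model equation by X_{t-k} and take expectations. With theta_0 = psi_0 = 1 and psi_j the MA(infinity) weights, this gives
  gamma(k) - sum_i phi_i gamma(k-i) = c_k,
  c_k = sigma^2 * sum_{j=k..q} theta_j psi_{j-k}   (c_k = 0 for k > q),
using gamma(-m) = gamma(m).
psi-weights needed (psi_j = theta_j + sum_i phi_i psi_{j-i}):
  psi_1 = theta_1 + phi_1 = -0.394 + (-0.327) = -0.721
Right-hand sides:
  c_0 = sigma^2 (1 + theta_1 psi_1) = 1 * (1 + (-0.394)(-0.721)) = 1 * 1.284074 = 1.284074
  c_1 = sigma^2 theta_1 = 1 * (-0.394) = -0.394
  c_2 = 0
Equations for k = 0, 1, 2 (AR order 2, c_2 = 0):
  (E0) gamma(0) = phi_1 gamma(1) + phi_2 gamma(2) + c_0
  (E1) gamma(1) = phi_1 gamma(0) + phi_2 gamma(1) + c_1
  (E2) gamma(2) = phi_1 gamma(1) + phi_2 gamma(0)
From (E1): gamma(1) = A gamma(0) + B with
  A = phi_1 / (1 - phi_2) = -0.327 / 1.523 = -0.214708,   B = c_1 / (1 - phi_2) = -0.394 / 1.523 = -0.2587.
Insert (E2) into (E0): gamma(0) (1 - phi_2^2) = phi_1 (1 + phi_2) gamma(1) + c_0.
  phi_1 (1 + phi_2) = (-0.327)(0.477) = -0.155979,   1 - phi_2^2 = 0.726471.
Replace gamma(1) by A gamma(0) + B and collect gamma(0):
  gamma(0) [0.726471 - (-0.155979)(-0.214708)] = (-0.155979)(-0.2587) + 1.284074
  gamma(0) * 0.692981 = 1.324426
  gamma(0) = 1.324426 / 0.692981 = 1.9112.
  gamma(1) = A gamma(0) + B = (-0.214708)(1.9112) + (-0.2587) = -0.66905.
  gamma(2) = phi_1 gamma(1) + phi_2 gamma(0) = (-0.327)(-0.66905) + (-0.523)(1.9112) = -0.780779.
Therefore gamma(2) = -0.7808 (to 4 decimal places).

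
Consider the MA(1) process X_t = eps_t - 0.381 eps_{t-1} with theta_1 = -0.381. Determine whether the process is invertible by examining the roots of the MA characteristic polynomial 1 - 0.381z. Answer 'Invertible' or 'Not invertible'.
\text{Invertible}

The MA(q) characteristic polynomial is P(z) = 1 - 0.381z.
Invertibility requires all roots to lie outside the unit circle, i.e. |z| > 1 for every root.
This is linear in z: 1 + (-0.381) z = 0  =>  z = -1/(-0.381) = 2.624672,  |z| = 2.624672.
Moduli of all roots: 2.6247.
All moduli strictly greater than 1? Yes.
Verdict: Invertible.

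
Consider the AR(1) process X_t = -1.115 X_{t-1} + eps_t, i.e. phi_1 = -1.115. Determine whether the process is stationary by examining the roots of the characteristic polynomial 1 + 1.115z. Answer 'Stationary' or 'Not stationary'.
\text{Not stationary}

The AR(p) characteristic polynomial is P(z) = 1 + 1.115z.
Stationarity requires all roots to lie outside the unit circle, i.e. |z| > 1 for every root.
This is linear in z: 1 + (1.115) z = 0  =>  z = -1/(1.115) = -0.896861,  |z| = 0.896861.
Moduli of all roots: 0.8969.
All moduli strictly greater than 1? No.
Verdict: Not stationary.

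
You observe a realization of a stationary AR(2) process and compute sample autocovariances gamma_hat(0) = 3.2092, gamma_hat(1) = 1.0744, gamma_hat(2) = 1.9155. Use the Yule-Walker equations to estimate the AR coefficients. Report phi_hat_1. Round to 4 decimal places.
\hat\phi_{1} = 0.1520

The Yule-Walker equations for an AR(p) process read, in matrix form,
  Gamma_p phi = r_p,   with   (Gamma_p)_{ij} = gamma(|i - j|),
                       (r_p)_i = gamma(i),   i,j = 1..p.
Substitute the sample gammas (Toeplitz matrix and right-hand side of size 2):
  Gamma_p = [[3.2092, 1.0744], [1.0744, 3.2092]]
  r_p     = [1.0744, 1.9155]
Written out:
  3.2092 phi_1 + 1.0744 phi_2 = 1.0744
  1.0744 phi_1 + 3.2092 phi_2 = 1.9155
Solve by Cramer's rule:
  det = gamma(0)^2 - gamma(1)^2 = (3.2092)^2 - (1.0744)^2 = 10.29896464 - 1.15433536 = 9.14462928
  phi_hat_1 = [gamma(1) gamma(0) - gamma(1) gamma(2)] / det = [(1.0744)(3.2092) - (1.0744)(1.9155)] / 9.14462928 = 1.38995128 / 9.14462928 = 0.152
  phi_hat_2 = [gamma(0) gamma(2) - gamma(1)^2] / det = [(3.2092)(1.9155) - (1.0744)^2] / 9.14462928 = 4.99288724 / 9.14462928 = 0.546
So phi_hat = [0.1520, 0.5460].
Therefore phi_hat_1 = 0.1520.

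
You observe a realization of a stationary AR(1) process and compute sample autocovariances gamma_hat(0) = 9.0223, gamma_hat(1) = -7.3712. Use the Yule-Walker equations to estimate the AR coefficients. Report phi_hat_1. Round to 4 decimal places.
\hat\phi_{1} = -0.8170

The Yule-Walker equations for an AR(p) process read, in matrix form,
  Gamma_p phi = r_p,   with   (Gamma_p)_{ij} = gamma(|i - j|),
                       (r_p)_i = gamma(i),   i,j = 1..p.
Substitute the sample gammas (Toeplitz matrix and right-hand side of size 1):
  Gamma_p = [[9.0223]]
  r_p     = [-7.3712]
With p = 1 this is the single equation gamma(0) phi_1 = gamma(1):
  phi_hat_1 = gamma(1) / gamma(0) = -7.3712 / 9.0223 = -0.8170.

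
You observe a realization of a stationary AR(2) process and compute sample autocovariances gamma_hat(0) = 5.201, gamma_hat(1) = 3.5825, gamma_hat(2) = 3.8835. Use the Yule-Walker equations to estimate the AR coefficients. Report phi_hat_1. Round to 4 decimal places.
\hat\phi_{1} = 0.3320

The Yule-Walker equations for an AR(p) process read, in matrix form,
  Gamma_p phi = r_p,   with   (Gamma_p)_{ij} = gamma(|i - j|),
                       (r_p)_i = gamma(i),   i,j = 1..p.
Substitute the sample gammas (Toeplitz matrix and right-hand side of size 2):
  Gamma_p = [[5.201, 3.5825], [3.5825, 5.201]]
  r_p     = [3.5825, 3.8835]
Written out:
  5.201 phi_1 + 3.5825 phi_2 = 3.5825
  3.5825 phi_1 + 5.201 phi_2 = 3.8835
Solve by Cramer's rule:
  det = gamma(0)^2 - gamma(1)^2 = (5.201)^2 - (3.5825)^2 = 27.050401 - 12.83430625 = 14.21609475
  phi_hat_1 = [gamma(1) gamma(0) - gamma(1) gamma(2)] / det = [(3.5825)(5.201) - (3.5825)(3.8835)] / 14.21609475 = 4.71994375 / 14.21609475 = 0.332
  phi_hat_2 = [gamma(0) gamma(2) - gamma(1)^2] / det = [(5.201)(3.8835) - (3.5825)^2] / 14.21609475 = 7.36377725 / 14.21609475 = 0.518
So phi_hat = [0.3320, 0.5180].
Therefore phi_hat_1 = 0.3320.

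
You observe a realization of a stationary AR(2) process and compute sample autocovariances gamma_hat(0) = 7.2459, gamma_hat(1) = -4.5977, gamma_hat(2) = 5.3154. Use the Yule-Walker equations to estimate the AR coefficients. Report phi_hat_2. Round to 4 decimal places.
\hat\phi_{2} = 0.5540

The Yule-Walker equations for an AR(p) process read, in matrix form,
  Gamma_p phi = r_p,   with   (Gamma_p)_{ij} = gamma(|i - j|),
                       (r_p)_i = gamma(i),   i,j = 1..p.
Substitute the sample gammas (Toeplitz matrix and right-hand side of size 2):
  Gamma_p = [[7.2459, -4.5977], [-4.5977, 7.2459]]
  r_p     = [-4.5977, 5.3154]
Written out:
  7.2459 phi_1 - 4.5977 phi_2 = -4.5977
  -4.5977 phi_1 + 7.2459 phi_2 = 5.3154
Solve by Cramer's rule:
  det = gamma(0)^2 - gamma(1)^2 = (7.2459)^2 - (-4.5977)^2 = 52.50306681 - 21.13884529 = 31.36422152
  phi_hat_1 = [gamma(1) gamma(0) - gamma(1) gamma(2)] / det = [(-4.5977)(7.2459) - (-4.5977)(5.3154)] / 31.36422152 = -8.87585985 / 31.36422152 = -0.283
  phi_hat_2 = [gamma(0) gamma(2) - gamma(1)^2] / det = [(7.2459)(5.3154) - (-4.5977)^2] / 31.36422152 = 17.37601157 / 31.36422152 = 0.554
So phi_hat = [-0.2830, 0.5540].
Therefore phi_hat_2 = 0.5540.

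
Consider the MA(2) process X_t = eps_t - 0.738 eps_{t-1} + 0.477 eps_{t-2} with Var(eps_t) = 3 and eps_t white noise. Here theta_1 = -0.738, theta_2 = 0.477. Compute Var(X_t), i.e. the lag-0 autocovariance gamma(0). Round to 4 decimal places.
\gamma(0) = 5.3165

For an MA(q) process X_t = eps_t + sum_i theta_i eps_{t-i} with
Var(eps_t) = sigma^2, the variance is
  gamma(0) = sigma^2 * (1 + sum_i theta_i^2).
  sum_i theta_i^2 = (-0.738)^2 + (0.477)^2 = 0.544644 + 0.227529 = 0.772173.
  gamma(0) = 3 * (1 + 0.772173) = 3 * 1.772173 = 5.316519, which rounds to 5.3165.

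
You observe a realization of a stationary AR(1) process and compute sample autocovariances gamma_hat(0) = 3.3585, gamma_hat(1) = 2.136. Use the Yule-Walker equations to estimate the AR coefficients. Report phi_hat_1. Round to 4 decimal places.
\hat\phi_{1} = 0.6360

The Yule-Walker equations for an AR(p) process read, in matrix form,
  Gamma_p phi = r_p,   with   (Gamma_p)_{ij} = gamma(|i - j|),
                       (r_p)_i = gamma(i),   i,j = 1..p.
Substitute the sample gammas (Toeplitz matrix and right-hand side of size 1):
  Gamma_p = [[3.3585]]
  r_p     = [2.136]
With p = 1 this is the single equation gamma(0) phi_1 = gamma(1):
  phi_hat_1 = gamma(1) / gamma(0) = 2.136 / 3.3585 = 0.6360.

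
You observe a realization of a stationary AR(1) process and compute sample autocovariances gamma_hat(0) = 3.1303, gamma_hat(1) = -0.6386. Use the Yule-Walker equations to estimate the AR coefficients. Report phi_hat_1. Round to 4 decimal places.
\hat\phi_{1} = -0.2040

The Yule-Walker equations for an AR(p) process read, in matrix form,
  Gamma_p phi = r_p,   with   (Gamma_p)_{ij} = gamma(|i - j|),
                       (r_p)_i = gamma(i),   i,j = 1..p.
Substitute the sample gammas (Toeplitz matrix and right-hand side of size 1):
  Gamma_p = [[3.1303]]
  r_p     = [-0.6386]
With p = 1 this is the single equation gamma(0) phi_1 = gamma(1):
  phi_hat_1 = gamma(1) / gamma(0) = -0.6386 / 3.1303 = -0.2040.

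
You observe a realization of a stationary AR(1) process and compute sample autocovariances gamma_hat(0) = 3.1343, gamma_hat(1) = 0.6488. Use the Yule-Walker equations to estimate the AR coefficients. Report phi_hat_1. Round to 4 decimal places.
\hat\phi_{1} = 0.2070

The Yule-Walker equations for an AR(p) process read, in matrix form,
  Gamma_p phi = r_p,   with   (Gamma_p)_{ij} = gamma(|i - j|),
                       (r_p)_i = gamma(i),   i,j = 1..p.
Substitute the sample gammas (Toeplitz matrix and right-hand side of size 1):
  Gamma_p = [[3.1343]]
  r_p     = [0.6488]
With p = 1 this is the single equation gamma(0) phi_1 = gamma(1):
  phi_hat_1 = gamma(1) / gamma(0) = 0.6488 / 3.1343 = 0.2070.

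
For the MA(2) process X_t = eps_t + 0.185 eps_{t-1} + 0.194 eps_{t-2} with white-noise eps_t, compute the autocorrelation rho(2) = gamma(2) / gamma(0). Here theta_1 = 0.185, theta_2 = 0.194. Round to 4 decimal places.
\rho(2) = 0.1810

For an MA(q) process with theta_0 = 1, the autocovariance is
  gamma(k) = sigma^2 * sum_{i=0..q-k} theta_i * theta_{i+k},
and rho(k) = gamma(k) / gamma(0). Sigma^2 cancels.
  numerator   = (1)*(0.194) = 0.194.
  denominator = (1)^2 + (0.185)^2 + (0.194)^2 = 1.071861.
  rho(2) = 0.194 / 1.071861 = 0.1810.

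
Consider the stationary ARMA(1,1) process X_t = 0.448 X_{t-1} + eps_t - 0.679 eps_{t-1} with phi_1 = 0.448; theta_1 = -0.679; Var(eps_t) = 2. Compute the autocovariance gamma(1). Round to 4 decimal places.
\gamma(1) = -0.4022

Multiply the model equation by X_{t-k} and take expectations. With theta_0 = psi_0 = 1 and psi_j the MA(infinity) weights, this gives
  gamma(k) - sum_i phi_i gamma(k-i) = c_k,
  c_k = sigma^2 * sum_{j=k..q} theta_j psi_{j-k}   (c_k = 0 for k > q),
using gamma(-m) = gamma(m).
psi-weights needed (psi_j = theta_j + sum_i phi_i psi_{j-i}):
  psi_1 = theta_1 + phi_1 = -0.679 + (0.448) = -0.231
Right-hand sides:
  c_0 = sigma^2 (1 + theta_1 psi_1) = 2 * (1 + (-0.679)(-0.231)) = 2 * 1.156849 = 2.313698
  c_1 = sigma^2 theta_1 = 2 * (-0.679) = -1.358
  c_2 = 0
Equations for k = 0 and k = 1 (AR order 1):
  gamma(0) = phi_1 gamma(1) + c_0
  gamma(1) = phi_1 gamma(0) + c_1
Substituting the second into the first: gamma(0) (1 - phi_1^2) = c_0 + phi_1 c_1, so
  gamma(0) = (c_0 + phi_1 c_1) / (1 - phi_1^2) = (2.313698 + (0.448)(-1.358)) / (1 - (0.448)^2) = 1.705314 / 0.799296 = 2.13352.
  gamma(1) = phi_1 gamma(0) + c_1 = (0.448)(2.13352) + (-1.358) = -0.402183.
Therefore gamma(1) = -0.4022 (to 4 decimal places).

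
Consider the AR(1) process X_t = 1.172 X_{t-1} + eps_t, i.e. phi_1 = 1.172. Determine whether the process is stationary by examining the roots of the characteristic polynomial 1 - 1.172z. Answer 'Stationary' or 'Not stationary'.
\text{Not stationary}

The AR(p) characteristic polynomial is P(z) = 1 - 1.172z.
Stationarity requires all roots to lie outside the unit circle, i.e. |z| > 1 for every root.
This is linear in z: 1 + (-1.172) z = 0  =>  z = -1/(-1.172) = 0.853242,  |z| = 0.853242.
Moduli of all roots: 0.8532.
All moduli strictly greater than 1? No.
Verdict: Not stationary.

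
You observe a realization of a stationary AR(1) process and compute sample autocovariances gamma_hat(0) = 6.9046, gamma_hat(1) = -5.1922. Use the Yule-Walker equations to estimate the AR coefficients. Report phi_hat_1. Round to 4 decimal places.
\hat\phi_{1} = -0.7520

The Yule-Walker equations for an AR(p) process read, in matrix form,
  Gamma_p phi = r_p,   with   (Gamma_p)_{ij} = gamma(|i - j|),
                       (r_p)_i = gamma(i),   i,j = 1..p.
Substitute the sample gammas (Toeplitz matrix and right-hand side of size 1):
  Gamma_p = [[6.9046]]
  r_p     = [-5.1922]
With p = 1 this is the single equation gamma(0) phi_1 = gamma(1):
  phi_hat_1 = gamma(1) / gamma(0) = -5.1922 / 6.9046 = -0.7520.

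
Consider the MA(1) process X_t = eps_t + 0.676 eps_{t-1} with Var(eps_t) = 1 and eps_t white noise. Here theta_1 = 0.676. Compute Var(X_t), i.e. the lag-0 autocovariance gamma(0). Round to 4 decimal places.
\gamma(0) = 1.4570

For an MA(q) process X_t = eps_t + sum_i theta_i eps_{t-i} with
Var(eps_t) = sigma^2, the variance is
  gamma(0) = sigma^2 * (1 + sum_i theta_i^2).
  sum_i theta_i^2 = (0.676)^2 = 0.456976.
  gamma(0) = 1 * (1 + 0.456976) = 1 * 1.456976 = 1.456976, which rounds to 1.4570.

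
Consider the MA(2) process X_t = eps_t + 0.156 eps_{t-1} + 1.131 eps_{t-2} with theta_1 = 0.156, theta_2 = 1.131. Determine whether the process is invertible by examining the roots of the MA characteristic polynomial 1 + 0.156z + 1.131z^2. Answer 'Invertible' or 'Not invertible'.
\text{Not invertible}

The MA(q) characteristic polynomial is P(z) = 1 + 0.156z + 1.131z^2.
Invertibility requires all roots to lie outside the unit circle, i.e. |z| > 1 for every root.
Set 1 + (0.156) z + (1.131) z^2 = 0, i.e. a z^2 + b z + c = 0 with a = 1.131, b = 0.156, c = 1.
Discriminant D = b^2 - 4ac = (0.156)^2 - 4*(1.131)*1 = 0.024336 - (4.524) = -4.499664.
D < 0, so the roots are the complex-conjugate pair z = (-b +/- i sqrt(-D)) / (2a) = -0.069 +/- 0.9378i.
For a conjugate pair |z|^2 = z * conj(z) = (product of roots) = c/a = 1/(1.131) = 0.884173, so |z| = sqrt(0.884173) = 0.9403 for both roots.
Moduli of all roots: 0.9403, 0.9403.
All moduli strictly greater than 1? No.
Verdict: Not invertible.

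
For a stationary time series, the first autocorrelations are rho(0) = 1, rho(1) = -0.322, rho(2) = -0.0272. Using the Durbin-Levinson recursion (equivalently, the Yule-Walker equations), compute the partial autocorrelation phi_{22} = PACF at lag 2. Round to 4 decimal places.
\phi_{22} = -0.1460

The PACF at lag k is phi_{kk}, the last component of the solution
to the Yule-Walker system G_k phi = r_k where
  (G_k)_{ij} = rho(|i - j|), (r_k)_i = rho(i), i,j = 1..k.
Equivalently, Durbin-Levinson gives phi_{kk} iteratively:
  phi_{11} = rho(1)
  phi_{kk} = [rho(k) - sum_{j=1..k-1} phi_{k-1,j} rho(k-j)]
            / [1 - sum_{j=1..k-1} phi_{k-1,j} rho(j)],
  phi_{k,j} = phi_{k-1,j} - phi_{kk} phi_{k-1,k-j},  j = 1..k-1.
Step k = 1:
  phi_11 = rho(1) = -0.322.
Step k = 2:
  phi_22 = [rho(2) - phi_11 rho(1)] / [1 - phi_11 rho(1)] = [-0.0272 - (-0.322)(-0.322)] / [1 - (-0.322)(-0.322)]
         = -0.130884 / 0.896316 = -0.146.
Therefore phi_{22} = -0.1460.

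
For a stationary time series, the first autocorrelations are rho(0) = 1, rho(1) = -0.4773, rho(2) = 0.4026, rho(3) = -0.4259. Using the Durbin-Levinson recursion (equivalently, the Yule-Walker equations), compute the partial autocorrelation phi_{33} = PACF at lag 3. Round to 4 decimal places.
\phi_{33} = -0.2309

The PACF at lag k is phi_{kk}, the last component of the solution
to the Yule-Walker system G_k phi = r_k where
  (G_k)_{ij} = rho(|i - j|), (r_k)_i = rho(i), i,j = 1..k.
Equivalently, Durbin-Levinson gives phi_{kk} iteratively:
  phi_{11} = rho(1)
  phi_{kk} = [rho(k) - sum_{j=1..k-1} phi_{k-1,j} rho(k-j)]
            / [1 - sum_{j=1..k-1} phi_{k-1,j} rho(j)],
  phi_{k,j} = phi_{k-1,j} - phi_{kk} phi_{k-1,k-j},  j = 1..k-1.
Step k = 1:
  phi_11 = rho(1) = -0.4773.
Step k = 2:
  phi_22 = [rho(2) - phi_11 rho(1)] / [1 - phi_11 rho(1)] = [0.4026 - (-0.4773)(-0.4773)] / [1 - (-0.4773)(-0.4773)]
         = 0.17478471 / 0.77218471 = 0.226351.
  Update: phi_21 = phi_11 - phi_22 phi_11 = -0.4773 - (0.226351)(-0.4773) = -0.369263.
Step k = 3:
  phi_33 = [rho(3) - phi_21 rho(2) - phi_22 rho(1)] / [1 - phi_21 rho(1) - phi_22 rho(2)]
    numerator   = -0.4259 - (-0.369263)(0.4026) - (0.226351)(-0.4773) = -0.16919754
    denominator = 1 - (-0.369263)(-0.4773) - (0.226351)(0.4026) = 0.73262203
  phi_33 = -0.16919754 / 0.73262203 = -0.2309.
Therefore phi_{33} = -0.2309.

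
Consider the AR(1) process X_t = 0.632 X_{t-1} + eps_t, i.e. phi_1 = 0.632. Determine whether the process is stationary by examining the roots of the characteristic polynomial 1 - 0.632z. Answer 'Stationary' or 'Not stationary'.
\text{Stationary}

The AR(p) characteristic polynomial is P(z) = 1 - 0.632z.
Stationarity requires all roots to lie outside the unit circle, i.e. |z| > 1 for every root.
This is linear in z: 1 + (-0.632) z = 0  =>  z = -1/(-0.632) = 1.582278,  |z| = 1.582278.
Moduli of all roots: 1.5823.
All moduli strictly greater than 1? Yes.
Verdict: Stationary.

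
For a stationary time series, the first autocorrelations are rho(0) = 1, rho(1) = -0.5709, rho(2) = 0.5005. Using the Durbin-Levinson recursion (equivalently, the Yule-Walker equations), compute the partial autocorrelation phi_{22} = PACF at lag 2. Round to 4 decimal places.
\phi_{22} = 0.2590

The PACF at lag k is phi_{kk}, the last component of the solution
to the Yule-Walker system G_k phi = r_k where
  (G_k)_{ij} = rho(|i - j|), (r_k)_i = rho(i), i,j = 1..k.
Equivalently, Durbin-Levinson gives phi_{kk} iteratively:
  phi_{11} = rho(1)
  phi_{kk} = [rho(k) - sum_{j=1..k-1} phi_{k-1,j} rho(k-j)]
            / [1 - sum_{j=1..k-1} phi_{k-1,j} rho(j)],
  phi_{k,j} = phi_{k-1,j} - phi_{kk} phi_{k-1,k-j},  j = 1..k-1.
Step k = 1:
  phi_11 = rho(1) = -0.5709.
Step k = 2:
  phi_22 = [rho(2) - phi_11 rho(1)] / [1 - phi_11 rho(1)] = [0.5005 - (-0.5709)(-0.5709)] / [1 - (-0.5709)(-0.5709)]
         = 0.17457319 / 0.67407319 = 0.259.
Therefore phi_{22} = 0.2590.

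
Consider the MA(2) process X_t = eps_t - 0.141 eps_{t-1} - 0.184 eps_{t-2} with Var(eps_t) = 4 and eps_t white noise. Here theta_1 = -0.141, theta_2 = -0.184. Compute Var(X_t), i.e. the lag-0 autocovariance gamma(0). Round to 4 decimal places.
\gamma(0) = 4.2149

For an MA(q) process X_t = eps_t + sum_i theta_i eps_{t-i} with
Var(eps_t) = sigma^2, the variance is
  gamma(0) = sigma^2 * (1 + sum_i theta_i^2).
  sum_i theta_i^2 = (-0.141)^2 + (-0.184)^2 = 0.019881 + 0.033856 = 0.053737.
  gamma(0) = 4 * (1 + 0.053737) = 4 * 1.053737 = 4.214948, which rounds to 4.2149.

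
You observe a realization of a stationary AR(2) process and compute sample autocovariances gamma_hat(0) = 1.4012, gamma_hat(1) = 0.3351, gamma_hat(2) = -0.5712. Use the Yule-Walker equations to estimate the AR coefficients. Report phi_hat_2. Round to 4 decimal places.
\hat\phi_{2} = -0.4930

The Yule-Walker equations for an AR(p) process read, in matrix form,
  Gamma_p phi = r_p,   with   (Gamma_p)_{ij} = gamma(|i - j|),
                       (r_p)_i = gamma(i),   i,j = 1..p.
Substitute the sample gammas (Toeplitz matrix and right-hand side of size 2):
  Gamma_p = [[1.4012, 0.3351], [0.3351, 1.4012]]
  r_p     = [0.3351, -0.5712]
Written out:
  1.4012 phi_1 + 0.3351 phi_2 = 0.3351
  0.3351 phi_1 + 1.4012 phi_2 = -0.5712
Solve by Cramer's rule:
  det = gamma(0)^2 - gamma(1)^2 = (1.4012)^2 - (0.3351)^2 = 1.96336144 - 0.11229201 = 1.85106943
  phi_hat_1 = [gamma(1) gamma(0) - gamma(1) gamma(2)] / det = [(0.3351)(1.4012) - (0.3351)(-0.5712)] / 1.85106943 = 0.66095124 / 1.85106943 = 0.3571
  phi_hat_2 = [gamma(0) gamma(2) - gamma(1)^2] / det = [(1.4012)(-0.5712) - (0.3351)^2] / 1.85106943 = -0.91265745 / 1.85106943 = -0.493
So phi_hat = [0.3571, -0.4930].
Therefore phi_hat_2 = -0.4930.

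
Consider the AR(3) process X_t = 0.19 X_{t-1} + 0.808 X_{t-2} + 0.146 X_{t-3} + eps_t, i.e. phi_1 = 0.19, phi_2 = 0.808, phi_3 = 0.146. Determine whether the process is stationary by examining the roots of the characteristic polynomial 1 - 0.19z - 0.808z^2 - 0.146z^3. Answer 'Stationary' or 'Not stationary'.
\text{Not stationary}

The AR(p) characteristic polynomial is P(z) = 1 - 0.19z - 0.808z^2 - 0.146z^3.
Stationarity requires all roots to lie outside the unit circle, i.e. |z| > 1 for every root.
Degree 3: look for a simple real root z0 first, then factor out (1 - z/z0) and solve the remaining quadratic.
Testing z0 = -5: P(-5) = 1 + (-0.19)(-5) + (-0.808)(-5)^2 + (-0.146)(-5)^3
  = 1 + (0.95) + (-20.2) + (18.25) = 0.  So z_0 = -5 is a root, |z_0| = 5.
Divide out the factor (1 + 0.2 z) = (1 - z/z0) (since 1/z0 = -0.2):
  P(z) = (1 + 0.2 z)(1 + (-0.39) z + (-0.73) z^2)
  [check: z-coef -0.39 - (-0.2) = -0.19; z^2-coef -0.73 - (-0.2)(-0.39) = -0.808; z^3-coef -(-0.2)(-0.73) = -0.146.]
Remaining roots from the quadratic factor 1 + (-0.39) z + (-0.73) z^2:
  Set 1 + (-0.39) z + (-0.73) z^2 = 0, i.e. a z^2 + b z + c = 0 with a = -0.73, b = -0.39, c = 1.
  Discriminant D = b^2 - 4ac = (-0.39)^2 - 4*(-0.73)*1 = 0.1521 - (-2.92) = 3.0721.
  D >= 0, so the roots are real: z = (-b +/- sqrt(D)) / (2a) = (0.39 +/- 1.752741) / (-1.46).
    z_1 = (0.39 + 1.752741) / (-1.46) = -1.4676,   |z_1| = 1.4676.
    z_2 = (0.39 - 1.752741) / (-1.46) = 0.9334,   |z_2| = 0.9334.
Moduli of all roots: 5.0000, 1.4676, 0.9334.
All moduli strictly greater than 1? No.
Verdict: Not stationary.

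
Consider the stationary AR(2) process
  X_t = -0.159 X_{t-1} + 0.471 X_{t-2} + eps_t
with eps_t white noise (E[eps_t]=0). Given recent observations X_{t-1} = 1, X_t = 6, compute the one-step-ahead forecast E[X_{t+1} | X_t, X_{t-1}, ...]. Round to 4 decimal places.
E[X_{t+1} \mid \mathcal F_t] = -0.4830

For an AR(p) model X_t = c + sum_i phi_i X_{t-i} + eps_t, the
one-step-ahead conditional mean is
  E[X_{t+1} | X_t, ...] = c + sum_i phi_i X_{t+1-i}.
Substitute known values:
  E[X_{t+1} | ...] = (-0.159) * (6) + (0.471) * (1)
                   = -0.4830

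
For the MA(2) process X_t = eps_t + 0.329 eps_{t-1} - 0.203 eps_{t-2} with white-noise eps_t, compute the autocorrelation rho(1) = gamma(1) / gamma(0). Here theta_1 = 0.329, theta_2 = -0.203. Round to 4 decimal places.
\rho(1) = 0.2281

For an MA(q) process with theta_0 = 1, the autocovariance is
  gamma(k) = sigma^2 * sum_{i=0..q-k} theta_i * theta_{i+k},
and rho(k) = gamma(k) / gamma(0). Sigma^2 cancels.
  numerator   = (1)*(0.329) + (0.329)*(-0.203) = 0.262213.
  denominator = (1)^2 + (0.329)^2 + (-0.203)^2 = 1.14945.
  rho(1) = 0.262213 / 1.14945 = 0.2281.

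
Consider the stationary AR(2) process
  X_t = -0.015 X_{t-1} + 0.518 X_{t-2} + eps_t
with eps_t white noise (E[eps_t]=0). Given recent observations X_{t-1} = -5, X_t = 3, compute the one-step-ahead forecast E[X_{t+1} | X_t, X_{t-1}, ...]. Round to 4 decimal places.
E[X_{t+1} \mid \mathcal F_t] = -2.6350

For an AR(p) model X_t = c + sum_i phi_i X_{t-i} + eps_t, the
one-step-ahead conditional mean is
  E[X_{t+1} | X_t, ...] = c + sum_i phi_i X_{t+1-i}.
Substitute known values:
  E[X_{t+1} | ...] = (-0.015) * (3) + (0.518) * (-5)
                   = -2.6350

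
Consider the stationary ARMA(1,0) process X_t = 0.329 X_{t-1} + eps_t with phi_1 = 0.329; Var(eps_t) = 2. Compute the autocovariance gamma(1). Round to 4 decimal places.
\gamma(1) = 0.7379

Multiply the model equation by X_{t-k} and take expectations. With theta_0 = psi_0 = 1 and psi_j the MA(infinity) weights, this gives
  gamma(k) - sum_i phi_i gamma(k-i) = c_k,
  c_k = sigma^2 * sum_{j=k..q} theta_j psi_{j-k}   (c_k = 0 for k > q),
using gamma(-m) = gamma(m).
Pure AR (q = 0): c_0 = sigma^2 = 2, c_k = 0 for k >= 1.
Equations for k = 0 and k = 1 (AR order 1):
  gamma(0) = phi_1 gamma(1) + c_0
  gamma(1) = phi_1 gamma(0) + c_1
Substituting the second into the first: gamma(0) (1 - phi_1^2) = c_0 + phi_1 c_1, so
  gamma(0) = c_0 / (1 - phi_1^2) = 2 / (1 - (0.329)^2) = 2 / 0.891759 = 2.242758.
  gamma(1) = phi_1 gamma(0) = (0.329)(2.242758) = 0.737868.
Therefore gamma(1) = 0.7379 (to 4 decimal places).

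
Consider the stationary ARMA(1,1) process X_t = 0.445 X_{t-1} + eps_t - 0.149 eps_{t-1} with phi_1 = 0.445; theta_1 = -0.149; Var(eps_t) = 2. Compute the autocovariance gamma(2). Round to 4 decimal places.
\gamma(2) = 0.3067

Multiply the model equation by X_{t-k} and take expectations. With theta_0 = psi_0 = 1 and psi_j the MA(infinity) weights, this gives
  gamma(k) - sum_i phi_i gamma(k-i) = c_k,
  c_k = sigma^2 * sum_{j=k..q} theta_j psi_{j-k}   (c_k = 0 for k > q),
using gamma(-m) = gamma(m).
psi-weights needed (psi_j = theta_j + sum_i phi_i psi_{j-i}):
  psi_1 = theta_1 + phi_1 = -0.149 + (0.445) = 0.296
Right-hand sides:
  c_0 = sigma^2 (1 + theta_1 psi_1) = 2 * (1 + (-0.149)(0.296)) = 2 * 0.955896 = 1.911792
  c_1 = sigma^2 theta_1 = 2 * (-0.149) = -0.298
  c_2 = 0
Equations for k = 0 and k = 1 (AR order 1):
  gamma(0) = phi_1 gamma(1) + c_0
  gamma(1) = phi_1 gamma(0) + c_1
Substituting the second into the first: gamma(0) (1 - phi_1^2) = c_0 + phi_1 c_1, so
  gamma(0) = (c_0 + phi_1 c_1) / (1 - phi_1^2) = (1.911792 + (0.445)(-0.298)) / (1 - (0.445)^2) = 1.779182 / 0.801975 = 2.218501.
  gamma(1) = phi_1 gamma(0) + c_1 = (0.445)(2.218501) + (-0.298) = 0.689233.
For k = 2 (> q): gamma(2) = phi_1 gamma(1) = (0.445)(0.689233) = 0.306709.
Therefore gamma(2) = 0.3067 (to 4 decimal places).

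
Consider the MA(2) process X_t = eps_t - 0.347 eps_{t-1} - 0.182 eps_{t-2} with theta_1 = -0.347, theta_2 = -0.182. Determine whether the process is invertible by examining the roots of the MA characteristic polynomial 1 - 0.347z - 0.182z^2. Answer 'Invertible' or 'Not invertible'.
\text{Invertible}

The MA(q) characteristic polynomial is P(z) = 1 - 0.347z - 0.182z^2.
Invertibility requires all roots to lie outside the unit circle, i.e. |z| > 1 for every root.
Set 1 + (-0.347) z + (-0.182) z^2 = 0, i.e. a z^2 + b z + c = 0 with a = -0.182, b = -0.347, c = 1.
Discriminant D = b^2 - 4ac = (-0.347)^2 - 4*(-0.182)*1 = 0.120409 - (-0.728) = 0.848409.
D >= 0, so the roots are real: z = (-b +/- sqrt(D)) / (2a) = (0.347 +/- 0.921091) / (-0.364).
  z_1 = (0.347 + 0.921091) / (-0.364) = -3.4838,   |z_1| = 3.4838.
  z_2 = (0.347 - 0.921091) / (-0.364) = 1.5772,   |z_2| = 1.5772.
Moduli of all roots: 3.4838, 1.5772.
All moduli strictly greater than 1? Yes.
Verdict: Invertible.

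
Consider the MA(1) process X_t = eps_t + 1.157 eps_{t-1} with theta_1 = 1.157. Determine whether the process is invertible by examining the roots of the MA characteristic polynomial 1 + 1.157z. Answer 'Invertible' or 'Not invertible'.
\text{Not invertible}

The MA(q) characteristic polynomial is P(z) = 1 + 1.157z.
Invertibility requires all roots to lie outside the unit circle, i.e. |z| > 1 for every root.
This is linear in z: 1 + (1.157) z = 0  =>  z = -1/(1.157) = -0.864304,  |z| = 0.864304.
Moduli of all roots: 0.8643.
All moduli strictly greater than 1? No.
Verdict: Not invertible.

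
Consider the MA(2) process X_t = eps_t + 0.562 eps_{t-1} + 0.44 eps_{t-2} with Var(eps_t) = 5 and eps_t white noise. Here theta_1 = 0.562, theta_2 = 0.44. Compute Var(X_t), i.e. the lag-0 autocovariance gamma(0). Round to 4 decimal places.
\gamma(0) = 7.5472

For an MA(q) process X_t = eps_t + sum_i theta_i eps_{t-i} with
Var(eps_t) = sigma^2, the variance is
  gamma(0) = sigma^2 * (1 + sum_i theta_i^2).
  sum_i theta_i^2 = (0.562)^2 + (0.44)^2 = 0.315844 + 0.1936 = 0.509444.
  gamma(0) = 5 * (1 + 0.509444) = 5 * 1.509444 = 7.54722, which rounds to 7.5472.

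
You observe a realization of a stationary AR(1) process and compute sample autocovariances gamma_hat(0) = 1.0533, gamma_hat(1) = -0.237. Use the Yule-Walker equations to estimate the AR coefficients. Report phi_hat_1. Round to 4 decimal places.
\hat\phi_{1} = -0.2250

The Yule-Walker equations for an AR(p) process read, in matrix form,
  Gamma_p phi = r_p,   with   (Gamma_p)_{ij} = gamma(|i - j|),
                       (r_p)_i = gamma(i),   i,j = 1..p.
Substitute the sample gammas (Toeplitz matrix and right-hand side of size 1):
  Gamma_p = [[1.0533]]
  r_p     = [-0.237]
With p = 1 this is the single equation gamma(0) phi_1 = gamma(1):
  phi_hat_1 = gamma(1) / gamma(0) = -0.237 / 1.0533 = -0.2250.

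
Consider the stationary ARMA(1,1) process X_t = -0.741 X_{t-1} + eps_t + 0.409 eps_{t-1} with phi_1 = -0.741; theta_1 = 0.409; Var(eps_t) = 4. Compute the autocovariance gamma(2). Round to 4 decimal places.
\gamma(2) = 1.5209

Multiply the model equation by X_{t-k} and take expectations. With theta_0 = psi_0 = 1 and psi_j the MA(infinity) weights, this gives
  gamma(k) - sum_i phi_i gamma(k-i) = c_k,
  c_k = sigma^2 * sum_{j=k..q} theta_j psi_{j-k}   (c_k = 0 for k > q),
using gamma(-m) = gamma(m).
psi-weights needed (psi_j = theta_j + sum_i phi_i psi_{j-i}):
  psi_1 = theta_1 + phi_1 = 0.409 + (-0.741) = -0.332
Right-hand sides:
  c_0 = sigma^2 (1 + theta_1 psi_1) = 4 * (1 + (0.409)(-0.332)) = 4 * 0.864212 = 3.456848
  c_1 = sigma^2 theta_1 = 4 * (0.409) = 1.636
  c_2 = 0
Equations for k = 0 and k = 1 (AR order 1):
  gamma(0) = phi_1 gamma(1) + c_0
  gamma(1) = phi_1 gamma(0) + c_1
Substituting the second into the first: gamma(0) (1 - phi_1^2) = c_0 + phi_1 c_1, so
  gamma(0) = (c_0 + phi_1 c_1) / (1 - phi_1^2) = (3.456848 + (-0.741)(1.636)) / (1 - (-0.741)^2) = 2.244572 / 0.450919 = 4.977772.
  gamma(1) = phi_1 gamma(0) + c_1 = (-0.741)(4.977772) + (1.636) = -2.052529.
For k = 2 (> q): gamma(2) = phi_1 gamma(1) = (-0.741)(-2.052529) = 1.520924.
Therefore gamma(2) = 1.5209 (to 4 decimal places).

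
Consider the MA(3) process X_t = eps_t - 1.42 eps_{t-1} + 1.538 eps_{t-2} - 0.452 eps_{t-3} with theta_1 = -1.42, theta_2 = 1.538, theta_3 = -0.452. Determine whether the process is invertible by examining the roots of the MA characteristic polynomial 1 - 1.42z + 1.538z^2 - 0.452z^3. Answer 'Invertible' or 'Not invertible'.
\text{Not invertible}

The MA(q) characteristic polynomial is P(z) = 1 - 1.42z + 1.538z^2 - 0.452z^3.
Invertibility requires all roots to lie outside the unit circle, i.e. |z| > 1 for every root.
Degree 3: look for a simple real root z0 first, then factor out (1 - z/z0) and solve the remaining quadratic.
Testing z0 = 2.5: P(2.5) = 1 + (-1.42)(2.5) + (1.538)(2.5)^2 + (-0.452)(2.5)^3
  = 1 + (-3.55) + (9.6125) + (-7.0625) = 0.  So z_0 = 2.5 is a root, |z_0| = 2.5.
Divide out the factor (1 - 0.4 z) = (1 - z/z0) (since 1/z0 = 0.4):
  P(z) = (1 - 0.4 z)(1 + (-1.02) z + (1.13) z^2)
  [check: z-coef -1.02 - (0.4) = -1.42; z^2-coef 1.13 - (0.4)(-1.02) = 1.538; z^3-coef -(0.4)(1.13) = -0.452.]
Remaining roots from the quadratic factor 1 + (-1.02) z + (1.13) z^2:
  Set 1 + (-1.02) z + (1.13) z^2 = 0, i.e. a z^2 + b z + c = 0 with a = 1.13, b = -1.02, c = 1.
  Discriminant D = b^2 - 4ac = (-1.02)^2 - 4*(1.13)*1 = 1.0404 - (4.52) = -3.4796.
  D < 0, so the roots are the complex-conjugate pair z = (-b +/- i sqrt(-D)) / (2a) = 0.4513 +/- 0.8254i.
  For a conjugate pair |z|^2 = z * conj(z) = (product of roots) = c/a = 1/(1.13) = 0.884956, so |z| = sqrt(0.884956) = 0.9407 for both roots.
Moduli of all roots: 2.5000, 0.9407, 0.9407.
All moduli strictly greater than 1? No.
Verdict: Not invertible.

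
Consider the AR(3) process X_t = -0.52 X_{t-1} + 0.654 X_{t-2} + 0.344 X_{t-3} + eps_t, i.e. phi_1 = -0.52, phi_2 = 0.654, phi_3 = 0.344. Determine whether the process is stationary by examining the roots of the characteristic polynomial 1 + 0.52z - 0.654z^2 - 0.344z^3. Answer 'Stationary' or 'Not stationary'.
\text{Stationary}

The AR(p) characteristic polynomial is P(z) = 1 + 0.52z - 0.654z^2 - 0.344z^3.
Stationarity requires all roots to lie outside the unit circle, i.e. |z| > 1 for every root.
Degree 3: look for a simple real root z0 first, then factor out (1 - z/z0) and solve the remaining quadratic.
Testing z0 = -1.25: P(-1.25) = 1 + (0.52)(-1.25) + (-0.654)(-1.25)^2 + (-0.344)(-1.25)^3
  = 1 + (-0.65) + (-1.021875) + (0.671875) = 0.  So z_0 = -1.25 is a root, |z_0| = 1.25.
Divide out the factor (1 + 0.8 z) = (1 - z/z0) (since 1/z0 = -0.8):
  P(z) = (1 + 0.8 z)(1 + (-0.28) z + (-0.43) z^2)
  [check: z-coef -0.28 - (-0.8) = 0.52; z^2-coef -0.43 - (-0.8)(-0.28) = -0.654; z^3-coef -(-0.8)(-0.43) = -0.344.]
Remaining roots from the quadratic factor 1 + (-0.28) z + (-0.43) z^2:
  Set 1 + (-0.28) z + (-0.43) z^2 = 0, i.e. a z^2 + b z + c = 0 with a = -0.43, b = -0.28, c = 1.
  Discriminant D = b^2 - 4ac = (-0.28)^2 - 4*(-0.43)*1 = 0.0784 - (-1.72) = 1.7984.
  D >= 0, so the roots are real: z = (-b +/- sqrt(D)) / (2a) = (0.28 +/- 1.341044) / (-0.86).
    z_1 = (0.28 + 1.341044) / (-0.86) = -1.8849,   |z_1| = 1.8849.
    z_2 = (0.28 - 1.341044) / (-0.86) = 1.2338,   |z_2| = 1.2338.
Moduli of all roots: 1.2500, 1.8849, 1.2338.
All moduli strictly greater than 1? Yes.
Verdict: Stationary.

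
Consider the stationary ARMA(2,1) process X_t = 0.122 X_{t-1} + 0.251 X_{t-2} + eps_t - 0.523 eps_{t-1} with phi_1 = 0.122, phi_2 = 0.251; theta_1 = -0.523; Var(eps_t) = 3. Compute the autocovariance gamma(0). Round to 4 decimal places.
\gamma(0) = 3.6282

Multiply the model equation by X_{t-k} and take expectations. With theta_0 = psi_0 = 1 and psi_j the MA(infinity) weights, this gives
  gamma(k) - sum_i phi_i gamma(k-i) = c_k,
  c_k = sigma^2 * sum_{j=k..q} theta_j psi_{j-k}   (c_k = 0 for k > q),
using gamma(-m) = gamma(m).
psi-weights needed (psi_j = theta_j + sum_i phi_i psi_{j-i}):
  psi_1 = theta_1 + phi_1 = -0.523 + (0.122) = -0.401
Right-hand sides:
  c_0 = sigma^2 (1 + theta_1 psi_1) = 3 * (1 + (-0.523)(-0.401)) = 3 * 1.209723 = 3.629169
  c_1 = sigma^2 theta_1 = 3 * (-0.523) = -1.569
  c_2 = 0
Equations for k = 0, 1, 2 (AR order 2, c_2 = 0):
  (E0) gamma(0) = phi_1 gamma(1) + phi_2 gamma(2) + c_0
  (E1) gamma(1) = phi_1 gamma(0) + phi_2 gamma(1) + c_1
  (E2) gamma(2) = phi_1 gamma(1) + phi_2 gamma(0)
From (E1): gamma(1) = A gamma(0) + B with
  A = phi_1 / (1 - phi_2) = 0.122 / 0.749 = 0.162884,   B = c_1 / (1 - phi_2) = -1.569 / 0.749 = -2.094793.
Insert (E2) into (E0): gamma(0) (1 - phi_2^2) = phi_1 (1 + phi_2) gamma(1) + c_0.
  phi_1 (1 + phi_2) = (0.122)(1.251) = 0.152622,   1 - phi_2^2 = 0.936999.
Replace gamma(1) by A gamma(0) + B and collect gamma(0):
  gamma(0) [0.936999 - (0.152622)(0.162884)] = (0.152622)(-2.094793) + 3.629169
  gamma(0) * 0.912139 = 3.309457
  gamma(0) = 3.309457 / 0.912139 = 3.628237.
Therefore gamma(0) = 3.6282 (to 4 decimal places).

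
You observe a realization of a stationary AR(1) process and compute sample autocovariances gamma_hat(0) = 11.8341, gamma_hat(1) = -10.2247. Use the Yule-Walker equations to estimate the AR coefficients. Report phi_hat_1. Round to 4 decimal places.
\hat\phi_{1} = -0.8640

The Yule-Walker equations for an AR(p) process read, in matrix form,
  Gamma_p phi = r_p,   with   (Gamma_p)_{ij} = gamma(|i - j|),
                       (r_p)_i = gamma(i),   i,j = 1..p.
Substitute the sample gammas (Toeplitz matrix and right-hand side of size 1):
  Gamma_p = [[11.8341]]
  r_p     = [-10.2247]
With p = 1 this is the single equation gamma(0) phi_1 = gamma(1):
  phi_hat_1 = gamma(1) / gamma(0) = -10.2247 / 11.8341 = -0.8640.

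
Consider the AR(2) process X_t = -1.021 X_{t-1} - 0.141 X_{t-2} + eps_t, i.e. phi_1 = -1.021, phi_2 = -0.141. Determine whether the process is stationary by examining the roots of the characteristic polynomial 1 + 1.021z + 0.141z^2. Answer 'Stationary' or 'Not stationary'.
\text{Stationary}

The AR(p) characteristic polynomial is P(z) = 1 + 1.021z + 0.141z^2.
Stationarity requires all roots to lie outside the unit circle, i.e. |z| > 1 for every root.
Set 1 + (1.021) z + (0.141) z^2 = 0, i.e. a z^2 + b z + c = 0 with a = 0.141, b = 1.021, c = 1.
Discriminant D = b^2 - 4ac = (1.021)^2 - 4*(0.141)*1 = 1.042441 - (0.564) = 0.478441.
D >= 0, so the roots are real: z = (-b +/- sqrt(D)) / (2a) = (-1.021 +/- 0.691694) / (0.282).
  z_1 = (-1.021 + 0.691694) / (0.282) = -1.1678,   |z_1| = 1.1678.
  z_2 = (-1.021 - 0.691694) / (0.282) = -6.0734,   |z_2| = 6.0734.
Moduli of all roots: 1.1678, 6.0734.
All moduli strictly greater than 1? Yes.
Verdict: Stationary.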